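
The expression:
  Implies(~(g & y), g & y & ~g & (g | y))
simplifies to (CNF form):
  g & y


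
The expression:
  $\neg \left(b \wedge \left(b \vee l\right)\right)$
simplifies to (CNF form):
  $\neg b$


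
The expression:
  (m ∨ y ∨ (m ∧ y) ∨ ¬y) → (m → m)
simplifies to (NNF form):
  True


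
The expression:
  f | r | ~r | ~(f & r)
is always true.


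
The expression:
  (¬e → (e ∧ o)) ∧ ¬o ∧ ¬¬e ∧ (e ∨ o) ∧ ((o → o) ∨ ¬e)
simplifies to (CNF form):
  e ∧ ¬o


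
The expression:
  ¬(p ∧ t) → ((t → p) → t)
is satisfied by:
  {t: True}


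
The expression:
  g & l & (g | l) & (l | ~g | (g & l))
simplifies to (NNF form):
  g & l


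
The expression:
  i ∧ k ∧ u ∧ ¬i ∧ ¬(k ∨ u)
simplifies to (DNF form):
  False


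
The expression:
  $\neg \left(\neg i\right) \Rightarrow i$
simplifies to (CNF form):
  $\text{True}$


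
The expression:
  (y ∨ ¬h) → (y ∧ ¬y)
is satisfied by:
  {h: True, y: False}


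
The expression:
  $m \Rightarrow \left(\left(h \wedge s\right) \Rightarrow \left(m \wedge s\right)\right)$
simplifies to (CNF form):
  $\text{True}$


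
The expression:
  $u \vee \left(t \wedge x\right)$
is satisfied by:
  {t: True, u: True, x: True}
  {t: True, u: True, x: False}
  {u: True, x: True, t: False}
  {u: True, x: False, t: False}
  {t: True, x: True, u: False}


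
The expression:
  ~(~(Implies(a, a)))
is always true.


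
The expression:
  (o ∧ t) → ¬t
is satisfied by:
  {o: False, t: False}
  {t: True, o: False}
  {o: True, t: False}


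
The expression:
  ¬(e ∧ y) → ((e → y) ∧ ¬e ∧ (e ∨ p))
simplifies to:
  (e ∧ y) ∨ (p ∧ ¬e)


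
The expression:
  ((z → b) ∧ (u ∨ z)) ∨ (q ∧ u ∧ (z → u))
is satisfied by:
  {b: True, u: True, q: True, z: False}
  {b: True, u: True, z: False, q: False}
  {u: True, q: True, z: False, b: False}
  {u: True, z: False, q: False, b: False}
  {u: True, b: True, z: True, q: True}
  {u: True, b: True, z: True, q: False}
  {u: True, z: True, q: True, b: False}
  {q: True, b: True, z: True, u: False}
  {b: True, z: True, q: False, u: False}


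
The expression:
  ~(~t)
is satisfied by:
  {t: True}


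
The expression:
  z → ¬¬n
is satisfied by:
  {n: True, z: False}
  {z: False, n: False}
  {z: True, n: True}


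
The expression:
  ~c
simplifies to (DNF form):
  ~c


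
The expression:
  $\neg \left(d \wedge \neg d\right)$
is always true.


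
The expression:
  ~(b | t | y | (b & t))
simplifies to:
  ~b & ~t & ~y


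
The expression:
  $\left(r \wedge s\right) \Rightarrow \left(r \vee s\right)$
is always true.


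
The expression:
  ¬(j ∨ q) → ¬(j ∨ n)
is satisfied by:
  {q: True, j: True, n: False}
  {q: True, j: False, n: False}
  {j: True, q: False, n: False}
  {q: False, j: False, n: False}
  {n: True, q: True, j: True}
  {n: True, q: True, j: False}
  {n: True, j: True, q: False}


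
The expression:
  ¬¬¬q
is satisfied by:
  {q: False}


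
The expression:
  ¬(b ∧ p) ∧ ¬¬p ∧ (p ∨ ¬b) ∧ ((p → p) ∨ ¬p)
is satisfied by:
  {p: True, b: False}


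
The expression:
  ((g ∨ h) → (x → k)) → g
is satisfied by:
  {g: True, x: True, h: True, k: False}
  {g: True, x: True, h: False, k: False}
  {g: True, h: True, x: False, k: False}
  {g: True, h: False, x: False, k: False}
  {g: True, k: True, x: True, h: True}
  {g: True, k: True, x: True, h: False}
  {g: True, k: True, x: False, h: True}
  {g: True, k: True, x: False, h: False}
  {x: True, h: True, g: False, k: False}


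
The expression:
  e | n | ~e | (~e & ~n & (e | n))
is always true.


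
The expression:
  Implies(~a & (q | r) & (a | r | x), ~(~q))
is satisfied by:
  {a: True, q: True, r: False}
  {a: True, q: False, r: False}
  {q: True, a: False, r: False}
  {a: False, q: False, r: False}
  {r: True, a: True, q: True}
  {r: True, a: True, q: False}
  {r: True, q: True, a: False}


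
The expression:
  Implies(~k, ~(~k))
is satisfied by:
  {k: True}


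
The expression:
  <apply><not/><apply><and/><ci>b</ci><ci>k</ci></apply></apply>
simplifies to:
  <apply><or/><apply><not/><ci>b</ci></apply><apply><not/><ci>k</ci></apply></apply>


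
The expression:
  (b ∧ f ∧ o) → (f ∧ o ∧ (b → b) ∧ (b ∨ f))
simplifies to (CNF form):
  True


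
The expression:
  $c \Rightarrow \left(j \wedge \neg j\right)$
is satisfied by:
  {c: False}


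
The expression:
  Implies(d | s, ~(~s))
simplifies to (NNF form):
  s | ~d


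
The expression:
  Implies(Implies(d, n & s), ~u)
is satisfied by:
  {d: True, s: False, u: False, n: False}
  {n: True, d: True, s: False, u: False}
  {s: True, d: True, n: False, u: False}
  {n: True, s: True, d: True, u: False}
  {n: False, d: False, s: False, u: False}
  {n: True, d: False, s: False, u: False}
  {s: True, n: False, d: False, u: False}
  {n: True, s: True, d: False, u: False}
  {u: True, d: True, n: False, s: False}
  {u: True, n: True, d: True, s: False}
  {u: True, s: True, d: True, n: False}


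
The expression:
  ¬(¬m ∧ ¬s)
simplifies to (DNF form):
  m ∨ s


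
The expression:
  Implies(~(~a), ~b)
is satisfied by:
  {a: False, b: False}
  {b: True, a: False}
  {a: True, b: False}


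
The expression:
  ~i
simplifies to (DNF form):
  ~i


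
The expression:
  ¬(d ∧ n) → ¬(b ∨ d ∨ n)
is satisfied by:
  {d: True, n: True, b: False}
  {b: True, d: True, n: True}
  {b: False, n: False, d: False}


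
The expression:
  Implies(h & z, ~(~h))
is always true.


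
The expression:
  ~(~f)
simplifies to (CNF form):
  f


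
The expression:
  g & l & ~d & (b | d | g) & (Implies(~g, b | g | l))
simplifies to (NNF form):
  g & l & ~d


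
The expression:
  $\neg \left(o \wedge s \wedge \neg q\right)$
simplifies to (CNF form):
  $q \vee \neg o \vee \neg s$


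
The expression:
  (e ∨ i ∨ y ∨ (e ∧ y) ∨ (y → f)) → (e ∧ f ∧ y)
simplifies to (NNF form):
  e ∧ f ∧ y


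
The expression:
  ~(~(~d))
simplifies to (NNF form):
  ~d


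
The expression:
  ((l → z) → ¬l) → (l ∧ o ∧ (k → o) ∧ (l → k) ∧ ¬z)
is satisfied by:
  {o: True, z: True, k: True, l: True}
  {o: True, z: True, l: True, k: False}
  {z: True, k: True, l: True, o: False}
  {z: True, l: True, k: False, o: False}
  {o: True, k: True, l: True, z: False}


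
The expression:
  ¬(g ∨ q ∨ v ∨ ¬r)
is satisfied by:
  {r: True, q: False, v: False, g: False}


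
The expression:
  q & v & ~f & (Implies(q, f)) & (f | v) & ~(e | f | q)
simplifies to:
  False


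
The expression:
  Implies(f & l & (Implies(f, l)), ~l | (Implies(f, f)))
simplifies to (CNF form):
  True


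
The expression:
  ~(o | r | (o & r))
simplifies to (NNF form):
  ~o & ~r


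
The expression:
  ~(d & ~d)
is always true.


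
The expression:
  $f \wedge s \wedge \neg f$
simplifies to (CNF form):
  $\text{False}$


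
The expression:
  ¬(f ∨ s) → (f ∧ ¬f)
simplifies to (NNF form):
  f ∨ s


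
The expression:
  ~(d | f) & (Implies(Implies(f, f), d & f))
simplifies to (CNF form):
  False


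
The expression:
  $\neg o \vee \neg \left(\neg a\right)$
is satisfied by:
  {a: True, o: False}
  {o: False, a: False}
  {o: True, a: True}


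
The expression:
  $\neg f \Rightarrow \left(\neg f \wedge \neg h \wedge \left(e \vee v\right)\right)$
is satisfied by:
  {v: True, f: True, e: True, h: False}
  {v: True, f: True, e: False, h: False}
  {f: True, e: True, v: False, h: False}
  {f: True, v: False, e: False, h: False}
  {h: True, v: True, f: True, e: True}
  {h: True, v: True, f: True, e: False}
  {h: True, f: True, e: True, v: False}
  {h: True, f: True, v: False, e: False}
  {v: True, e: True, f: False, h: False}
  {v: True, e: False, f: False, h: False}
  {e: True, v: False, f: False, h: False}


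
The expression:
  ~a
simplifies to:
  ~a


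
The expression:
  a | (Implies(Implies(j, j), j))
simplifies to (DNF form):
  a | j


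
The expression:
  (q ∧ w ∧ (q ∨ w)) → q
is always true.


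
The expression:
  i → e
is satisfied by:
  {e: True, i: False}
  {i: False, e: False}
  {i: True, e: True}


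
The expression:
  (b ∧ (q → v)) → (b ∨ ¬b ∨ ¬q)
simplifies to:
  True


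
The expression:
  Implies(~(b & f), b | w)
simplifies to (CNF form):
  b | w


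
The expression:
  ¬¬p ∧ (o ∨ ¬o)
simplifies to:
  p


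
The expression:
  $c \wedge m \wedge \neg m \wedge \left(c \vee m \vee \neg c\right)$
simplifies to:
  $\text{False}$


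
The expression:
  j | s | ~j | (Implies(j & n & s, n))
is always true.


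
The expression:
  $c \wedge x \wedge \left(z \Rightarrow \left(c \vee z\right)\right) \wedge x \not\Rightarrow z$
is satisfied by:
  {c: True, x: True, z: False}


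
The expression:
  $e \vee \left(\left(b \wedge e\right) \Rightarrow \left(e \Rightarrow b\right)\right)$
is always true.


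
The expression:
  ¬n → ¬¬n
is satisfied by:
  {n: True}


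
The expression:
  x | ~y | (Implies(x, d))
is always true.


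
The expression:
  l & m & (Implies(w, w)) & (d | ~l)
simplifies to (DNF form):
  d & l & m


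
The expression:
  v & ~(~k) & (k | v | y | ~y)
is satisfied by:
  {k: True, v: True}


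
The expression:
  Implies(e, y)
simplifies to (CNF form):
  y | ~e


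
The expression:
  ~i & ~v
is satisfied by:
  {v: False, i: False}


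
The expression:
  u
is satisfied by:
  {u: True}


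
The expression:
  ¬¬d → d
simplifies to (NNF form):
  True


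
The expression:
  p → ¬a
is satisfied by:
  {p: False, a: False}
  {a: True, p: False}
  {p: True, a: False}


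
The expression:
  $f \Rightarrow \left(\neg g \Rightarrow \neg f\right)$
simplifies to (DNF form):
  $g \vee \neg f$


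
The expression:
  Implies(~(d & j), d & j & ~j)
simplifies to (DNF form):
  d & j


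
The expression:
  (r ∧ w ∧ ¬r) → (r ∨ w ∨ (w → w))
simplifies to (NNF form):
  True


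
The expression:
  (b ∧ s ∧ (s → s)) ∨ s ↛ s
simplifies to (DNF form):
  b ∧ s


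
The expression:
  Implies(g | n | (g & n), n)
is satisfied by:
  {n: True, g: False}
  {g: False, n: False}
  {g: True, n: True}


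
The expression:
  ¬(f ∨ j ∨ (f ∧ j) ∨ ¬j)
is never true.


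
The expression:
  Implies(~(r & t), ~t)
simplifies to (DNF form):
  r | ~t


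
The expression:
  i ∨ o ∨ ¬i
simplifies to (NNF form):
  True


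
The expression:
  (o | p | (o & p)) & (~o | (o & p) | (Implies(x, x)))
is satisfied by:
  {o: True, p: True}
  {o: True, p: False}
  {p: True, o: False}


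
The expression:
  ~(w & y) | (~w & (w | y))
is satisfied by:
  {w: False, y: False}
  {y: True, w: False}
  {w: True, y: False}


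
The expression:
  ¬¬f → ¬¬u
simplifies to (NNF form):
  u ∨ ¬f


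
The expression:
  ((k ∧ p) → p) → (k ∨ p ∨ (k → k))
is always true.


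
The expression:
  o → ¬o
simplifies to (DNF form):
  ¬o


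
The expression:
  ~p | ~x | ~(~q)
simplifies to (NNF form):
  q | ~p | ~x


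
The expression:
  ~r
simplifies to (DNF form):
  ~r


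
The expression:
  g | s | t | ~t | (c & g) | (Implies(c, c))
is always true.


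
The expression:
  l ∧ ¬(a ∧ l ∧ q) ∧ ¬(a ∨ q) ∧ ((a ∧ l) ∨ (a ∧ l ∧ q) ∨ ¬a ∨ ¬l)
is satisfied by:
  {l: True, q: False, a: False}


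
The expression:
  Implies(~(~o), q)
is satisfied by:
  {q: True, o: False}
  {o: False, q: False}
  {o: True, q: True}


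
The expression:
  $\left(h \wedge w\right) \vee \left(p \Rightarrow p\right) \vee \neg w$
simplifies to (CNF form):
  $\text{True}$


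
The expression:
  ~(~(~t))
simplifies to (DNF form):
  ~t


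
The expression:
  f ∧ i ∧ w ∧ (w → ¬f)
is never true.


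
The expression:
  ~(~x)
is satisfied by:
  {x: True}


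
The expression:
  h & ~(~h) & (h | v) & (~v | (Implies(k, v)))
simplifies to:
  h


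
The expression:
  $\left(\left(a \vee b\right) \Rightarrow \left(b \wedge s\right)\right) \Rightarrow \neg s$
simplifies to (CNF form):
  $\left(a \vee \neg s\right) \wedge \left(\neg b \vee \neg s\right)$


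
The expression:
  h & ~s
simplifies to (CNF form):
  h & ~s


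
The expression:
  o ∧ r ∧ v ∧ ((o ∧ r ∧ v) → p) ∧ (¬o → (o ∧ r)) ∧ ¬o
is never true.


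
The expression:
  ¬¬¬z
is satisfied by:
  {z: False}


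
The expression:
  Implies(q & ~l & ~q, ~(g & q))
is always true.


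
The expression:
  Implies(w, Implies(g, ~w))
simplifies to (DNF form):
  ~g | ~w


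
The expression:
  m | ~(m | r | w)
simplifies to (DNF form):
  m | (~r & ~w)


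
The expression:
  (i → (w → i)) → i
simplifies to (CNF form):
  i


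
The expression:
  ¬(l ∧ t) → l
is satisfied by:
  {l: True}


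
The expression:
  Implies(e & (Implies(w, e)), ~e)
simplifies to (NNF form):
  ~e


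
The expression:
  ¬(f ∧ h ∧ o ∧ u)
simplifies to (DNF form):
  ¬f ∨ ¬h ∨ ¬o ∨ ¬u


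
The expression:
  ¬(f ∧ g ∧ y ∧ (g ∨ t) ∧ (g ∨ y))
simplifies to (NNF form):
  ¬f ∨ ¬g ∨ ¬y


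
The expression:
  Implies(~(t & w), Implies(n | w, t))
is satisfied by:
  {t: True, n: False, w: False}
  {t: True, w: True, n: False}
  {t: True, n: True, w: False}
  {t: True, w: True, n: True}
  {w: False, n: False, t: False}


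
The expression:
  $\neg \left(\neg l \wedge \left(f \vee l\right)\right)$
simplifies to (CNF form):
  $l \vee \neg f$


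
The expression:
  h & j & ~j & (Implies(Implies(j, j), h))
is never true.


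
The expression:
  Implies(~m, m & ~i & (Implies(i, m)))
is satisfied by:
  {m: True}


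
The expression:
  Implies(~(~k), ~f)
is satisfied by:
  {k: False, f: False}
  {f: True, k: False}
  {k: True, f: False}


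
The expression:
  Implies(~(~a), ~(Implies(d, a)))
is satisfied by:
  {a: False}


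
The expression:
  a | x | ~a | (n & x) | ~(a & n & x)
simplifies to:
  True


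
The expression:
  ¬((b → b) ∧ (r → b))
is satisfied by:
  {r: True, b: False}


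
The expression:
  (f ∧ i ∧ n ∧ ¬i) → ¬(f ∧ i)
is always true.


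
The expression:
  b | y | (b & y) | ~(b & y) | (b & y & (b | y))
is always true.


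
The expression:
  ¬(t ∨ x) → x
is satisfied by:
  {x: True, t: True}
  {x: True, t: False}
  {t: True, x: False}


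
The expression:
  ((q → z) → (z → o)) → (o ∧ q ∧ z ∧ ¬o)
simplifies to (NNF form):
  z ∧ ¬o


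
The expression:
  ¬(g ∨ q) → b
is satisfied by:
  {b: True, q: True, g: True}
  {b: True, q: True, g: False}
  {b: True, g: True, q: False}
  {b: True, g: False, q: False}
  {q: True, g: True, b: False}
  {q: True, g: False, b: False}
  {g: True, q: False, b: False}


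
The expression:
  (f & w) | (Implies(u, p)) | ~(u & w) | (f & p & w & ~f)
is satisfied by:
  {p: True, f: True, u: False, w: False}
  {p: True, f: False, u: False, w: False}
  {f: True, w: False, p: False, u: False}
  {w: False, f: False, p: False, u: False}
  {w: True, p: True, f: True, u: False}
  {w: True, p: True, f: False, u: False}
  {w: True, f: True, p: False, u: False}
  {w: True, f: False, p: False, u: False}
  {u: True, p: True, f: True, w: False}
  {u: True, p: True, f: False, w: False}
  {u: True, f: True, p: False, w: False}
  {u: True, f: False, p: False, w: False}
  {w: True, u: True, p: True, f: True}
  {w: True, u: True, p: True, f: False}
  {w: True, u: True, f: True, p: False}


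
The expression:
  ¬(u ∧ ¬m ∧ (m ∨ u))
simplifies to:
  m ∨ ¬u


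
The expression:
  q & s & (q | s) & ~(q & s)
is never true.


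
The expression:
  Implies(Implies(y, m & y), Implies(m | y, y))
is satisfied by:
  {y: True, m: False}
  {m: False, y: False}
  {m: True, y: True}


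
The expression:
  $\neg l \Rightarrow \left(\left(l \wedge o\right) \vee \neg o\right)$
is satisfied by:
  {l: True, o: False}
  {o: False, l: False}
  {o: True, l: True}


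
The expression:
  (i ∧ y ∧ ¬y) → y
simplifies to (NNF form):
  True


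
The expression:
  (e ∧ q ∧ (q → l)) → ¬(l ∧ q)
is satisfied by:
  {l: False, e: False, q: False}
  {q: True, l: False, e: False}
  {e: True, l: False, q: False}
  {q: True, e: True, l: False}
  {l: True, q: False, e: False}
  {q: True, l: True, e: False}
  {e: True, l: True, q: False}


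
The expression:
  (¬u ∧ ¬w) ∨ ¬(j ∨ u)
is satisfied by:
  {u: False, w: False, j: False}
  {j: True, u: False, w: False}
  {w: True, u: False, j: False}


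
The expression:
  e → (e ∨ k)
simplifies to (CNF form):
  True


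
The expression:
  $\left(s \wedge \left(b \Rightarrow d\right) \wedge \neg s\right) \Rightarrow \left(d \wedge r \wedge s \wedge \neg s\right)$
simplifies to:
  $\text{True}$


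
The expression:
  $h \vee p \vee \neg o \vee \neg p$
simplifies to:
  $\text{True}$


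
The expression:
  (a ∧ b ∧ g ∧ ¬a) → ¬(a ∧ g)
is always true.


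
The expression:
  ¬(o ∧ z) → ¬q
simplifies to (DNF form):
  (o ∧ z) ∨ ¬q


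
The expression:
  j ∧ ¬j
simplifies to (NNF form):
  False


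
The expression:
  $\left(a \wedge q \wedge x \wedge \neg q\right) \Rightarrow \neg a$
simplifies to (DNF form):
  $\text{True}$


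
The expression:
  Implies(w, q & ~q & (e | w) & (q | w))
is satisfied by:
  {w: False}


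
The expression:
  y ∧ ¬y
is never true.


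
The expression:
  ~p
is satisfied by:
  {p: False}


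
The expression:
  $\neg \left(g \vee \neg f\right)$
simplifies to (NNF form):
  $f \wedge \neg g$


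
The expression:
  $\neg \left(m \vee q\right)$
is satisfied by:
  {q: False, m: False}


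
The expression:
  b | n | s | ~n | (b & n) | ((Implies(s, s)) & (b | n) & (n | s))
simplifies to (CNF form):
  True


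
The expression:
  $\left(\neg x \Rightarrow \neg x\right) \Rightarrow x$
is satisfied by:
  {x: True}


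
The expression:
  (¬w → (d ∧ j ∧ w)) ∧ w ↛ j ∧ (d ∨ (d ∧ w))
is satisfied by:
  {w: True, d: True, j: False}


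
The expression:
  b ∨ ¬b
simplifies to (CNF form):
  True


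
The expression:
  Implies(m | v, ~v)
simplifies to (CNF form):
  ~v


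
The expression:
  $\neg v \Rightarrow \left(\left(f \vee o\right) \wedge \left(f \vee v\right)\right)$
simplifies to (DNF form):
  $f \vee v$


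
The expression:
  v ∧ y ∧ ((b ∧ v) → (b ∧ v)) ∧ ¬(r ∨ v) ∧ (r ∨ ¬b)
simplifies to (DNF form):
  False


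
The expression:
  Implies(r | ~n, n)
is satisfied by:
  {n: True}


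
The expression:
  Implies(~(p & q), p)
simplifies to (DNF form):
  p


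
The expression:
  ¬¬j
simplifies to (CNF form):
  j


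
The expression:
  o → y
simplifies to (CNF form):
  y ∨ ¬o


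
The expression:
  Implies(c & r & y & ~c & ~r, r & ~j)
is always true.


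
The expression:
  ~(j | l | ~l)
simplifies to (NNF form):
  False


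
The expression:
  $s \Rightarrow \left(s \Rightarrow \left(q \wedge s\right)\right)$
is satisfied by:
  {q: True, s: False}
  {s: False, q: False}
  {s: True, q: True}


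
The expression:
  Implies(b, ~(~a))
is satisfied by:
  {a: True, b: False}
  {b: False, a: False}
  {b: True, a: True}


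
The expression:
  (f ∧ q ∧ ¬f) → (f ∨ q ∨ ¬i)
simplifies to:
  True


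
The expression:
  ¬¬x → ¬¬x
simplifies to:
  True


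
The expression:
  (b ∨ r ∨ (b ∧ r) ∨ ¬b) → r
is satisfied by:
  {r: True}


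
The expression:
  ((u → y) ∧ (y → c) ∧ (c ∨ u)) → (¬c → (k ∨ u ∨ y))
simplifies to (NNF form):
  True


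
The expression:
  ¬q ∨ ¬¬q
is always true.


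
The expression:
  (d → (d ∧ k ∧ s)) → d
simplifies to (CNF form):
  d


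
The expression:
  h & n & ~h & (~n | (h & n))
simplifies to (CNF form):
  False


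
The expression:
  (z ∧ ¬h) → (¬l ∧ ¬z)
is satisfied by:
  {h: True, z: False}
  {z: False, h: False}
  {z: True, h: True}


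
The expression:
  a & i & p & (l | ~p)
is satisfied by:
  {a: True, i: True, p: True, l: True}


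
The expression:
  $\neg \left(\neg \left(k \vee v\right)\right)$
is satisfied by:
  {k: True, v: True}
  {k: True, v: False}
  {v: True, k: False}


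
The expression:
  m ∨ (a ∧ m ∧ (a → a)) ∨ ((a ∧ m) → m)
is always true.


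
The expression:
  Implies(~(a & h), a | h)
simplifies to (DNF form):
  a | h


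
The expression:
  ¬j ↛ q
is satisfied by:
  {q: True, j: False}
  {j: False, q: False}
  {j: True, q: True}


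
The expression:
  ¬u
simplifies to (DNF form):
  ¬u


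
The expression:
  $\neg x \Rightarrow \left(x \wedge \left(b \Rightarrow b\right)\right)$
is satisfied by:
  {x: True}


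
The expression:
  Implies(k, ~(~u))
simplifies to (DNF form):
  u | ~k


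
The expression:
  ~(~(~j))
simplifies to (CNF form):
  ~j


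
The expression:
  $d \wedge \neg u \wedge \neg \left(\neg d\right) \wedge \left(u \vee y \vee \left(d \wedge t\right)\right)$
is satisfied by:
  {d: True, y: True, t: True, u: False}
  {d: True, y: True, t: False, u: False}
  {d: True, t: True, y: False, u: False}


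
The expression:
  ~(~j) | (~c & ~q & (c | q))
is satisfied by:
  {j: True}


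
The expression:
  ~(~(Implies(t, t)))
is always true.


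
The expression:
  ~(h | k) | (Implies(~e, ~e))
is always true.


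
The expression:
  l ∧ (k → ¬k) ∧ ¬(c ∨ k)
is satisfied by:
  {l: True, k: False, c: False}


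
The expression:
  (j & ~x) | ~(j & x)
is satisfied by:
  {x: False, j: False}
  {j: True, x: False}
  {x: True, j: False}


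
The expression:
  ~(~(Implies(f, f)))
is always true.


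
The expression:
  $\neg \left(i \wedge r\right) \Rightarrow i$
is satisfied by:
  {i: True}


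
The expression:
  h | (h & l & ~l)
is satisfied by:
  {h: True}


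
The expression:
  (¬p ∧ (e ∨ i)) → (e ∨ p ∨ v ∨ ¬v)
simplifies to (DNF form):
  True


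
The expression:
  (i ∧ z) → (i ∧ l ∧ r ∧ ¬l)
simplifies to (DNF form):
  ¬i ∨ ¬z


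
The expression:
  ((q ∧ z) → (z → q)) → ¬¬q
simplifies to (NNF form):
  q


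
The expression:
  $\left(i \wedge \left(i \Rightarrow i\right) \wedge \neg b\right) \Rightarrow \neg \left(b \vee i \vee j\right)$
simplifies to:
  $b \vee \neg i$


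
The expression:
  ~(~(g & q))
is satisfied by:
  {g: True, q: True}


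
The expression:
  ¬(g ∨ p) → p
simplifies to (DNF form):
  g ∨ p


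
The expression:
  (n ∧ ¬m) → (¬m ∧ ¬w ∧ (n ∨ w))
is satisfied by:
  {m: True, w: False, n: False}
  {w: False, n: False, m: False}
  {n: True, m: True, w: False}
  {n: True, w: False, m: False}
  {m: True, w: True, n: False}
  {w: True, m: False, n: False}
  {n: True, w: True, m: True}


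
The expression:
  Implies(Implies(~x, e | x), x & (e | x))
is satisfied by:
  {x: True, e: False}
  {e: False, x: False}
  {e: True, x: True}


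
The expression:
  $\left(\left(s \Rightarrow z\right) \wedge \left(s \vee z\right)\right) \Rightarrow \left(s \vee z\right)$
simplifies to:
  $\text{True}$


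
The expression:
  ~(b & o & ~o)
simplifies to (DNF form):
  True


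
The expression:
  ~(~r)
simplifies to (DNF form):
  r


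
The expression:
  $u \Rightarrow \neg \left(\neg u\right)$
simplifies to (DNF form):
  $\text{True}$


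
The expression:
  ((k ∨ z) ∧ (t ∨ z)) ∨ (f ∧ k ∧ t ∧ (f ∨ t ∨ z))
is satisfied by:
  {k: True, z: True, t: True}
  {k: True, z: True, t: False}
  {z: True, t: True, k: False}
  {z: True, t: False, k: False}
  {k: True, t: True, z: False}


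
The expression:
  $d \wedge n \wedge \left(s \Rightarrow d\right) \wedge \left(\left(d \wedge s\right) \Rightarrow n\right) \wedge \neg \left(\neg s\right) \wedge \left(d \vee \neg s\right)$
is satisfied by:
  {s: True, d: True, n: True}


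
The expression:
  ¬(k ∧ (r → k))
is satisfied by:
  {k: False}


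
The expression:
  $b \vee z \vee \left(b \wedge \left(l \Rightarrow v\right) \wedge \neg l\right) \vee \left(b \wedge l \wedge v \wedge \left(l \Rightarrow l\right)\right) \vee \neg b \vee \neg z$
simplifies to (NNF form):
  $\text{True}$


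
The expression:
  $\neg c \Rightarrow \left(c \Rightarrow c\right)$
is always true.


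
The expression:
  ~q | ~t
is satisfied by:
  {t: False, q: False}
  {q: True, t: False}
  {t: True, q: False}


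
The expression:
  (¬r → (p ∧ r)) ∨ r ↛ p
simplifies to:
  r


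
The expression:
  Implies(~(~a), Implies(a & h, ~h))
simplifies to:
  ~a | ~h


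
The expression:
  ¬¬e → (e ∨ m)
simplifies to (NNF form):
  True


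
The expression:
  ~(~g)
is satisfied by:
  {g: True}


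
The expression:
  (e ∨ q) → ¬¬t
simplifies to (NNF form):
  t ∨ (¬e ∧ ¬q)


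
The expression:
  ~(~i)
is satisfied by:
  {i: True}


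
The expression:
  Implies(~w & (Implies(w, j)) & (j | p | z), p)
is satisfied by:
  {p: True, w: True, j: False, z: False}
  {p: True, z: True, w: True, j: False}
  {p: True, w: True, j: True, z: False}
  {p: True, z: True, w: True, j: True}
  {p: True, j: False, w: False, z: False}
  {p: True, z: True, j: False, w: False}
  {p: True, j: True, w: False, z: False}
  {p: True, z: True, j: True, w: False}
  {w: True, z: False, j: False, p: False}
  {z: True, w: True, j: False, p: False}
  {w: True, j: True, z: False, p: False}
  {z: True, w: True, j: True, p: False}
  {z: False, j: False, w: False, p: False}


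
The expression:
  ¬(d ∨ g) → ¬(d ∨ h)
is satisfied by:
  {d: True, g: True, h: False}
  {d: True, h: False, g: False}
  {g: True, h: False, d: False}
  {g: False, h: False, d: False}
  {d: True, g: True, h: True}
  {d: True, h: True, g: False}
  {g: True, h: True, d: False}


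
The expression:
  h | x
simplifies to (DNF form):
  h | x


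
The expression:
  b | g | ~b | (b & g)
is always true.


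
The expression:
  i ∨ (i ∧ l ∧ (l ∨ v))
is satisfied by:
  {i: True}


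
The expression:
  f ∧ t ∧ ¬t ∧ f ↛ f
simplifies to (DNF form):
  False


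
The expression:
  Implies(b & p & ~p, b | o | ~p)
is always true.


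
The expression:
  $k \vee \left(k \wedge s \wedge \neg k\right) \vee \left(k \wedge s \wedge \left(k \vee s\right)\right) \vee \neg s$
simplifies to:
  $k \vee \neg s$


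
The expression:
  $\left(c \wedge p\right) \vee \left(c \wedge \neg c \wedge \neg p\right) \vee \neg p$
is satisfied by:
  {c: True, p: False}
  {p: False, c: False}
  {p: True, c: True}


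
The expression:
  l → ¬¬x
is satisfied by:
  {x: True, l: False}
  {l: False, x: False}
  {l: True, x: True}


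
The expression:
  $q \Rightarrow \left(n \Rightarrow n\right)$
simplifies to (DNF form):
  $\text{True}$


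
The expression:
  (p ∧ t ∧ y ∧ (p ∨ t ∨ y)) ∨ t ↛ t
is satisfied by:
  {t: True, p: True, y: True}


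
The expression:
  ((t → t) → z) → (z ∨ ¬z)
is always true.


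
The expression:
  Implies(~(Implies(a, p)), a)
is always true.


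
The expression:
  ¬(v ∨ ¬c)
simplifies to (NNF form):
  c ∧ ¬v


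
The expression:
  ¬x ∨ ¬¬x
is always true.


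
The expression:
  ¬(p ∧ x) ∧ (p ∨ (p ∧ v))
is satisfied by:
  {p: True, x: False}


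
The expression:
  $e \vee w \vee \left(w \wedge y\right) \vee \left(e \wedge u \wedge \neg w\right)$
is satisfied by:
  {e: True, w: True}
  {e: True, w: False}
  {w: True, e: False}


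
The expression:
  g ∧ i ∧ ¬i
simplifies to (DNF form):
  False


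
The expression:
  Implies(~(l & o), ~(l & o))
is always true.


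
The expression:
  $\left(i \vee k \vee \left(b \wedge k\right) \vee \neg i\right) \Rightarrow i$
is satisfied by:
  {i: True}


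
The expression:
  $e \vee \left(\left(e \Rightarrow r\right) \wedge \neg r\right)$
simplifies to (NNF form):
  $e \vee \neg r$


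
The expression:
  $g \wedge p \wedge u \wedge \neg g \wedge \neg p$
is never true.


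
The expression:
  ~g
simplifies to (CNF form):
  ~g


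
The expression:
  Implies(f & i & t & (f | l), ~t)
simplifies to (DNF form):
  ~f | ~i | ~t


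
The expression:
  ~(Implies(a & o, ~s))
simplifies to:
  a & o & s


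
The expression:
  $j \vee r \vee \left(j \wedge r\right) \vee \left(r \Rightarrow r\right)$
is always true.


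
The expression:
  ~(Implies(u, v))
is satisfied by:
  {u: True, v: False}


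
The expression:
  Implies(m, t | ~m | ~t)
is always true.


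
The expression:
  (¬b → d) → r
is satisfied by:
  {r: True, b: False, d: False}
  {r: True, d: True, b: False}
  {r: True, b: True, d: False}
  {r: True, d: True, b: True}
  {d: False, b: False, r: False}


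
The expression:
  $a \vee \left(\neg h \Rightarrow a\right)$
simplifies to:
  $a \vee h$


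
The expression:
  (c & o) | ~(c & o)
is always true.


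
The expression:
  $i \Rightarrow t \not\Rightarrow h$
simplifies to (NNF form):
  $\left(t \wedge \neg h\right) \vee \neg i$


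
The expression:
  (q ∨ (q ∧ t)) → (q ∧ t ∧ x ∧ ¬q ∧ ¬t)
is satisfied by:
  {q: False}


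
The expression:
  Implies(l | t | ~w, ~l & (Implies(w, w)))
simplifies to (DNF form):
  ~l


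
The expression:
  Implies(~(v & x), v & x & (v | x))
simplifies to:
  v & x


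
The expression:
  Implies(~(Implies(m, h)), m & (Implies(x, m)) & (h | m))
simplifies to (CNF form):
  True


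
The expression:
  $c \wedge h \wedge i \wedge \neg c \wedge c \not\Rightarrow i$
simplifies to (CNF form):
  $\text{False}$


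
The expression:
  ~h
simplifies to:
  ~h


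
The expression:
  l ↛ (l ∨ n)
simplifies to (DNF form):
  False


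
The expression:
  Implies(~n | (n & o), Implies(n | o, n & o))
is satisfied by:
  {n: True, o: False}
  {o: False, n: False}
  {o: True, n: True}


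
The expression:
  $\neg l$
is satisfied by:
  {l: False}


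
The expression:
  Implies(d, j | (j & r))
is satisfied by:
  {j: True, d: False}
  {d: False, j: False}
  {d: True, j: True}


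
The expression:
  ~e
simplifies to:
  ~e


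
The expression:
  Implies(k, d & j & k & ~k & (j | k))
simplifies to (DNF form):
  ~k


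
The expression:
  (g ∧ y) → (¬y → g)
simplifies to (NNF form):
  True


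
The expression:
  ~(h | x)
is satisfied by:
  {x: False, h: False}


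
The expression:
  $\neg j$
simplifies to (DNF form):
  $\neg j$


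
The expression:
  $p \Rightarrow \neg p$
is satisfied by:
  {p: False}


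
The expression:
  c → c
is always true.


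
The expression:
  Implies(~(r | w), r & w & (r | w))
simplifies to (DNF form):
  r | w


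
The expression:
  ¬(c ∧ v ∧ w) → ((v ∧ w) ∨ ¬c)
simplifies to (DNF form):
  (v ∧ w) ∨ ¬c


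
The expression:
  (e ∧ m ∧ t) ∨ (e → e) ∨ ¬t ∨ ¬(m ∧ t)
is always true.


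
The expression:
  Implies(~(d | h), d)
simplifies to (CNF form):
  d | h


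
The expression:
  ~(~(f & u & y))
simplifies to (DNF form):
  f & u & y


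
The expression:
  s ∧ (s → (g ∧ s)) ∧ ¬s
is never true.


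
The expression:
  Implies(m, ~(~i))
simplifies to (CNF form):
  i | ~m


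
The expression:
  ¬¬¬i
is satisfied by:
  {i: False}


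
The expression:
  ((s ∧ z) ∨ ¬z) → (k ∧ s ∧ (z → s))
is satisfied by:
  {z: True, k: True, s: False}
  {z: True, k: False, s: False}
  {z: True, s: True, k: True}
  {s: True, k: True, z: False}


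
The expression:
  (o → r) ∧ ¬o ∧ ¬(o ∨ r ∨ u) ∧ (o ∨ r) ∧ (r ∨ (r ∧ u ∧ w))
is never true.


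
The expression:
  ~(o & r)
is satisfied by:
  {o: False, r: False}
  {r: True, o: False}
  {o: True, r: False}


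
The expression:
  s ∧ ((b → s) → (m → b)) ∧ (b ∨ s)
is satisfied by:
  {b: True, s: True, m: False}
  {s: True, m: False, b: False}
  {b: True, m: True, s: True}


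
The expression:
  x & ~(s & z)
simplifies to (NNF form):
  x & (~s | ~z)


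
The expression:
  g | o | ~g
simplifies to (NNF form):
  True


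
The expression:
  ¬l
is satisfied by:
  {l: False}


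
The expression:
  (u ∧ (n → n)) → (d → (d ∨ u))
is always true.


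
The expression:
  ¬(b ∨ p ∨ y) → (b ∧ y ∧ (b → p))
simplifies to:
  b ∨ p ∨ y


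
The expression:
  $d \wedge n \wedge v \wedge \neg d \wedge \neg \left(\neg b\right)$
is never true.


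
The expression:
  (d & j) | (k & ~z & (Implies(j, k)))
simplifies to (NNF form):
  (d | k) & (j | k) & (d | ~z) & (j | ~z)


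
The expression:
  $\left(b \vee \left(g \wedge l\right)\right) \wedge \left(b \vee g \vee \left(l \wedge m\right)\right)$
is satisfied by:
  {b: True, l: True, g: True}
  {b: True, l: True, g: False}
  {b: True, g: True, l: False}
  {b: True, g: False, l: False}
  {l: True, g: True, b: False}


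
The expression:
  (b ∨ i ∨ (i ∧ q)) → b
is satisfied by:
  {b: True, i: False}
  {i: False, b: False}
  {i: True, b: True}


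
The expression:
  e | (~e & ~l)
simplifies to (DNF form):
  e | ~l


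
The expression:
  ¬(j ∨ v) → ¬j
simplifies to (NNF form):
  True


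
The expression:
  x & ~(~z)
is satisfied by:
  {z: True, x: True}


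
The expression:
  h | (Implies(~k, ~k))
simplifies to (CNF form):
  True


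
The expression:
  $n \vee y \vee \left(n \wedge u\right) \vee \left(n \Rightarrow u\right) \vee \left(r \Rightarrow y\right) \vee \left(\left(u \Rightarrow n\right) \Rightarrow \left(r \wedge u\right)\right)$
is always true.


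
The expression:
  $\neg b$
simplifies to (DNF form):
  $\neg b$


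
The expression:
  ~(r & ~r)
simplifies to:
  True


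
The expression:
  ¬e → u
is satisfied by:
  {e: True, u: True}
  {e: True, u: False}
  {u: True, e: False}


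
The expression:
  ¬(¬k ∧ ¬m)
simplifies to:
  k ∨ m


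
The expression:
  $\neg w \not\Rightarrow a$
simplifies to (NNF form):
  $\neg a \wedge \neg w$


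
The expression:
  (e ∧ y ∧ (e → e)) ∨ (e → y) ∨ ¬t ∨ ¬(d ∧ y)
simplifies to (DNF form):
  True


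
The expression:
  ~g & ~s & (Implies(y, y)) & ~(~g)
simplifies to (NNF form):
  False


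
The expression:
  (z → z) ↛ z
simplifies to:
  ¬z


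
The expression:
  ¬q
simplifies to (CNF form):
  ¬q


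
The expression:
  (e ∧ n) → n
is always true.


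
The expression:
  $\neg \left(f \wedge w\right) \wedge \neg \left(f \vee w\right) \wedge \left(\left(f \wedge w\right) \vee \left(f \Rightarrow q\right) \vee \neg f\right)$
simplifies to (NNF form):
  $\neg f \wedge \neg w$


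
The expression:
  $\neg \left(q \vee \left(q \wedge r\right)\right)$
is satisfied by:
  {q: False}


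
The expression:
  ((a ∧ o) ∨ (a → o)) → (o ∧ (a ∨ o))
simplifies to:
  a ∨ o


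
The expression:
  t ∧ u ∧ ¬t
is never true.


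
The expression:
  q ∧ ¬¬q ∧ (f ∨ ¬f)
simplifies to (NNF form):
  q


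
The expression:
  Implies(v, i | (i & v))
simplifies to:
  i | ~v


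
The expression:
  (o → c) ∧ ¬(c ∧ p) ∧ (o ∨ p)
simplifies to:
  (c ∨ p) ∧ (o ∨ ¬c) ∧ (¬o ∨ ¬p)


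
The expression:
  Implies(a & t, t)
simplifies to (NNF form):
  True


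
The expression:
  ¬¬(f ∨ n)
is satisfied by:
  {n: True, f: True}
  {n: True, f: False}
  {f: True, n: False}


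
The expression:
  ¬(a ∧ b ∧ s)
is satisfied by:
  {s: False, a: False, b: False}
  {b: True, s: False, a: False}
  {a: True, s: False, b: False}
  {b: True, a: True, s: False}
  {s: True, b: False, a: False}
  {b: True, s: True, a: False}
  {a: True, s: True, b: False}


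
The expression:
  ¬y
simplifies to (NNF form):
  ¬y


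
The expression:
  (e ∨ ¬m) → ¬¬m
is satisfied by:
  {m: True}


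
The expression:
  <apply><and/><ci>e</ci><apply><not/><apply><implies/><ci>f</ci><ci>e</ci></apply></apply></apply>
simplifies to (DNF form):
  <false/>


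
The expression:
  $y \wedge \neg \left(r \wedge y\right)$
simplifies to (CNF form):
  $y \wedge \neg r$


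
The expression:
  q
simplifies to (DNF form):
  q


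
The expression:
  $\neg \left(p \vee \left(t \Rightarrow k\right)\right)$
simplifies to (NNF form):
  $t \wedge \neg k \wedge \neg p$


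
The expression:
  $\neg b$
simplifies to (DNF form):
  $\neg b$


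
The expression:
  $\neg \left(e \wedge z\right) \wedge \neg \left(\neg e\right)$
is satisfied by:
  {e: True, z: False}


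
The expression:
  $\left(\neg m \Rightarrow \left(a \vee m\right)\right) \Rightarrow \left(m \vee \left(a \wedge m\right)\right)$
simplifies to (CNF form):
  $m \vee \neg a$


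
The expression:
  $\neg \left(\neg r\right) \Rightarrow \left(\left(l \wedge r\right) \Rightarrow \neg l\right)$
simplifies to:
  $\neg l \vee \neg r$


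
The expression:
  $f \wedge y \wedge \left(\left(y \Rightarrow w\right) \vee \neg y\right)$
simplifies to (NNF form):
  $f \wedge w \wedge y$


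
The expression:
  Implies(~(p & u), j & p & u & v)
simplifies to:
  p & u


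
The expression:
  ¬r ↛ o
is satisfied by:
  {o: False, r: False}


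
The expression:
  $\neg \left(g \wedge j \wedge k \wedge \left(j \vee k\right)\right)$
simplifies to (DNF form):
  $\neg g \vee \neg j \vee \neg k$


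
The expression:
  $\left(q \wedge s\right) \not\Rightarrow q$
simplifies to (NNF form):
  $\text{False}$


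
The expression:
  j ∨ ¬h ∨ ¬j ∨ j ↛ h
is always true.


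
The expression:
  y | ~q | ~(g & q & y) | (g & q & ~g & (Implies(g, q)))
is always true.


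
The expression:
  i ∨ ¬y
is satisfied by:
  {i: True, y: False}
  {y: False, i: False}
  {y: True, i: True}


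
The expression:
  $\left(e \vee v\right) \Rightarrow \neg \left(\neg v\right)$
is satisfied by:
  {v: True, e: False}
  {e: False, v: False}
  {e: True, v: True}


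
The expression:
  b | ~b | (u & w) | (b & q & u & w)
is always true.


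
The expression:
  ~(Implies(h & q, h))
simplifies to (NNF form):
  False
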